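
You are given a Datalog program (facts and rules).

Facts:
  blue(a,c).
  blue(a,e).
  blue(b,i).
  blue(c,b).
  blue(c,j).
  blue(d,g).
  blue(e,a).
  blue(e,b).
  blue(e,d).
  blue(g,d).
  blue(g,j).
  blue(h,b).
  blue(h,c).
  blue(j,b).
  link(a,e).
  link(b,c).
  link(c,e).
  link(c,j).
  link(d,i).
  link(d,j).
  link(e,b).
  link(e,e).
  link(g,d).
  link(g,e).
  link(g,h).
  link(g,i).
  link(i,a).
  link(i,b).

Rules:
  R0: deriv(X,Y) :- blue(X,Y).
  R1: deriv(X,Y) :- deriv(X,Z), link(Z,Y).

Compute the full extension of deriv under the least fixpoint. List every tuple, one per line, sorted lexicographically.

deriv(a,b)
deriv(a,c)
deriv(a,e)
deriv(a,j)
deriv(b,a)
deriv(b,b)
deriv(b,c)
deriv(b,e)
deriv(b,i)
deriv(b,j)
deriv(c,b)
deriv(c,c)
deriv(c,e)
deriv(c,j)
deriv(d,a)
deriv(d,b)
deriv(d,c)
deriv(d,d)
deriv(d,e)
deriv(d,g)
deriv(d,h)
deriv(d,i)
deriv(d,j)
deriv(e,a)
deriv(e,b)
deriv(e,c)
deriv(e,d)
deriv(e,e)
deriv(e,i)
deriv(e,j)
deriv(g,a)
deriv(g,b)
deriv(g,c)
deriv(g,d)
deriv(g,e)
deriv(g,i)
deriv(g,j)
deriv(h,b)
deriv(h,c)
deriv(h,e)
deriv(h,j)
deriv(j,b)
deriv(j,c)
deriv(j,e)
deriv(j,j)

round 1: derive deriv(a,c) via R0 from blue(a,c)
round 1: derive deriv(a,e) via R0 from blue(a,e)
round 1: derive deriv(b,i) via R0 from blue(b,i)
round 1: derive deriv(c,b) via R0 from blue(c,b)
round 1: derive deriv(c,j) via R0 from blue(c,j)
round 1: derive deriv(d,g) via R0 from blue(d,g)
round 1: derive deriv(e,a) via R0 from blue(e,a)
round 1: derive deriv(e,b) via R0 from blue(e,b)
round 1: derive deriv(e,d) via R0 from blue(e,d)
round 1: derive deriv(g,d) via R0 from blue(g,d)
round 1: derive deriv(g,j) via R0 from blue(g,j)
round 1: derive deriv(h,b) via R0 from blue(h,b)
round 1: derive deriv(h,c) via R0 from blue(h,c)
round 1: derive deriv(j,b) via R0 from blue(j,b)
round 2: derive deriv(a,b) via R1 from deriv(a,e), link(e,b)
round 2: derive deriv(a,j) via R1 from deriv(a,c), link(c,j)
round 2: derive deriv(b,a) via R1 from deriv(b,i), link(i,a)
round 2: derive deriv(b,b) via R1 from deriv(b,i), link(i,b)
round 2: derive deriv(c,c) via R1 from deriv(c,b), link(b,c)
round 2: derive deriv(d,d) via R1 from deriv(d,g), link(g,d)
round 2: derive deriv(d,e) via R1 from deriv(d,g), link(g,e)
round 2: derive deriv(d,h) via R1 from deriv(d,g), link(g,h)
round 2: derive deriv(d,i) via R1 from deriv(d,g), link(g,i)
round 2: derive deriv(e,c) via R1 from deriv(e,b), link(b,c)
round 2: derive deriv(e,e) via R1 from deriv(e,a), link(a,e)
round 2: derive deriv(e,i) via R1 from deriv(e,d), link(d,i)
round 2: derive deriv(e,j) via R1 from deriv(e,d), link(d,j)
round 2: derive deriv(g,i) via R1 from deriv(g,d), link(d,i)
round 2: derive deriv(h,e) via R1 from deriv(h,c), link(c,e)
round 2: derive deriv(h,j) via R1 from deriv(h,c), link(c,j)
round 2: derive deriv(j,c) via R1 from deriv(j,b), link(b,c)
round 3: derive deriv(b,c) via R1 from deriv(b,b), link(b,c)
round 3: derive deriv(b,e) via R1 from deriv(b,a), link(a,e)
round 3: derive deriv(c,e) via R1 from deriv(c,c), link(c,e)
round 3: derive deriv(d,a) via R1 from deriv(d,i), link(i,a)
round 3: derive deriv(d,b) via R1 from deriv(d,e), link(e,b)
round 3: derive deriv(d,j) via R1 from deriv(d,d), link(d,j)
round 3: derive deriv(g,a) via R1 from deriv(g,i), link(i,a)
round 3: derive deriv(g,b) via R1 from deriv(g,i), link(i,b)
round 3: derive deriv(j,e) via R1 from deriv(j,c), link(c,e)
round 3: derive deriv(j,j) via R1 from deriv(j,c), link(c,j)
round 4: derive deriv(b,j) via R1 from deriv(b,c), link(c,j)
round 4: derive deriv(d,c) via R1 from deriv(d,b), link(b,c)
round 4: derive deriv(g,c) via R1 from deriv(g,b), link(b,c)
round 4: derive deriv(g,e) via R1 from deriv(g,a), link(a,e)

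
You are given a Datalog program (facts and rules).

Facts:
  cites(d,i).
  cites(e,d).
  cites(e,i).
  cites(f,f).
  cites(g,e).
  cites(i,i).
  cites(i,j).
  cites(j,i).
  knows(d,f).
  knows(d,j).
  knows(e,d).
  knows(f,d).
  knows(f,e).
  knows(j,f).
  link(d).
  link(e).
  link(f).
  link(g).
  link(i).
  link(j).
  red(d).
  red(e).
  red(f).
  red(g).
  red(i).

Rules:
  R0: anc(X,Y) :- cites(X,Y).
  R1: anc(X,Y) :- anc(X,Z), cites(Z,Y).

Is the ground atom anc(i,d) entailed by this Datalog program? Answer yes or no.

round 1: derive anc(d,i) via R0 from cites(d,i)
round 1: derive anc(e,d) via R0 from cites(e,d)
round 1: derive anc(e,i) via R0 from cites(e,i)
round 1: derive anc(f,f) via R0 from cites(f,f)
round 1: derive anc(g,e) via R0 from cites(g,e)
round 1: derive anc(i,i) via R0 from cites(i,i)
round 1: derive anc(i,j) via R0 from cites(i,j)
round 1: derive anc(j,i) via R0 from cites(j,i)
round 2: derive anc(d,j) via R1 from anc(d,i), cites(i,j)
round 2: derive anc(e,j) via R1 from anc(e,i), cites(i,j)
round 2: derive anc(g,d) via R1 from anc(g,e), cites(e,d)
round 2: derive anc(g,i) via R1 from anc(g,e), cites(e,i)
round 2: derive anc(j,j) via R1 from anc(j,i), cites(i,j)
round 3: derive anc(g,j) via R1 from anc(g,i), cites(i,j)

no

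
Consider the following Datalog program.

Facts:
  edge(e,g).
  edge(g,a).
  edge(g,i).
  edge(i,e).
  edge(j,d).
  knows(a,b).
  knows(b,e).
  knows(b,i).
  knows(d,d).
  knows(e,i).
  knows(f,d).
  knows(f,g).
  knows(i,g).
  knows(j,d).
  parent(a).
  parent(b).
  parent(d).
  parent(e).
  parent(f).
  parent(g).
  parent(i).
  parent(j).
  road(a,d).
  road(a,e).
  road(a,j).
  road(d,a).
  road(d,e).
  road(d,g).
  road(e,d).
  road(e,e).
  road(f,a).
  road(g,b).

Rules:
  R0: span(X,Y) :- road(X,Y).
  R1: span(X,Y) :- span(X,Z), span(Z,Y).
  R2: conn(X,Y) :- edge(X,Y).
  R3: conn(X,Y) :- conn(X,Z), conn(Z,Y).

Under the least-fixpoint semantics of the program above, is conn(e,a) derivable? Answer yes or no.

round 1: derive conn(e,g) via R2 from edge(e,g)
round 1: derive conn(g,a) via R2 from edge(g,a)
round 1: derive conn(g,i) via R2 from edge(g,i)
round 1: derive conn(i,e) via R2 from edge(i,e)
round 1: derive conn(j,d) via R2 from edge(j,d)
round 2: derive conn(e,a) via R3 from conn(e,g), conn(g,a)
round 2: derive conn(e,i) via R3 from conn(e,g), conn(g,i)
round 2: derive conn(g,e) via R3 from conn(g,i), conn(i,e)
round 2: derive conn(i,g) via R3 from conn(i,e), conn(e,g)
round 3: derive conn(e,e) via R3 from conn(e,g), conn(g,e)
round 3: derive conn(g,g) via R3 from conn(g,e), conn(e,g)
round 3: derive conn(i,a) via R3 from conn(i,e), conn(e,a)
round 3: derive conn(i,i) via R3 from conn(i,e), conn(e,i)

yes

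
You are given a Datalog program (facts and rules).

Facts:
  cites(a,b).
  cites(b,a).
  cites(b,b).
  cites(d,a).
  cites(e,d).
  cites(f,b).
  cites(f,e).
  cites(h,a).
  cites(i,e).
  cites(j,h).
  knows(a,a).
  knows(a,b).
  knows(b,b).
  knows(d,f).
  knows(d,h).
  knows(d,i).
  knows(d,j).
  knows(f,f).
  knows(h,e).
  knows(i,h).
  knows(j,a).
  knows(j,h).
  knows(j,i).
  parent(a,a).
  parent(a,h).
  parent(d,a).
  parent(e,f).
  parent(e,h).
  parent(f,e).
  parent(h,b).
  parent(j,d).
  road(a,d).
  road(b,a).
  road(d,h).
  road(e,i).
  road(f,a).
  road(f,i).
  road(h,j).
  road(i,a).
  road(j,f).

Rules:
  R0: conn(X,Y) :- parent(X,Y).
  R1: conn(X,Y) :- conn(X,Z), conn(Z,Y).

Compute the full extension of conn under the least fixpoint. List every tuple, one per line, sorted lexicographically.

conn(a,a)
conn(a,b)
conn(a,h)
conn(d,a)
conn(d,b)
conn(d,h)
conn(e,b)
conn(e,e)
conn(e,f)
conn(e,h)
conn(f,b)
conn(f,e)
conn(f,f)
conn(f,h)
conn(h,b)
conn(j,a)
conn(j,b)
conn(j,d)
conn(j,h)

round 1: derive conn(a,a) via R0 from parent(a,a)
round 1: derive conn(a,h) via R0 from parent(a,h)
round 1: derive conn(d,a) via R0 from parent(d,a)
round 1: derive conn(e,f) via R0 from parent(e,f)
round 1: derive conn(e,h) via R0 from parent(e,h)
round 1: derive conn(f,e) via R0 from parent(f,e)
round 1: derive conn(h,b) via R0 from parent(h,b)
round 1: derive conn(j,d) via R0 from parent(j,d)
round 2: derive conn(a,b) via R1 from conn(a,h), conn(h,b)
round 2: derive conn(d,h) via R1 from conn(d,a), conn(a,h)
round 2: derive conn(e,b) via R1 from conn(e,h), conn(h,b)
round 2: derive conn(e,e) via R1 from conn(e,f), conn(f,e)
round 2: derive conn(f,f) via R1 from conn(f,e), conn(e,f)
round 2: derive conn(f,h) via R1 from conn(f,e), conn(e,h)
round 2: derive conn(j,a) via R1 from conn(j,d), conn(d,a)
round 3: derive conn(d,b) via R1 from conn(d,a), conn(a,b)
round 3: derive conn(f,b) via R1 from conn(f,e), conn(e,b)
round 3: derive conn(j,b) via R1 from conn(j,a), conn(a,b)
round 3: derive conn(j,h) via R1 from conn(j,a), conn(a,h)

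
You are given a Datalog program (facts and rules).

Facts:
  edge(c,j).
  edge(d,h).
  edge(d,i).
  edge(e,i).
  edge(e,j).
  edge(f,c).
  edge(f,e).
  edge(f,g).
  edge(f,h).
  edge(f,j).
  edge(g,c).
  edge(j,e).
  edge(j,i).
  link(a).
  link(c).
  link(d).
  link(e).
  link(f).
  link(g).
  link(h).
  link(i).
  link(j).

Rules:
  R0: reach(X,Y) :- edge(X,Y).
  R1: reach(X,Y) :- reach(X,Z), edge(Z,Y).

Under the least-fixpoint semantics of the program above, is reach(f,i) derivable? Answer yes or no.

yes

round 1: derive reach(c,j) via R0 from edge(c,j)
round 1: derive reach(d,h) via R0 from edge(d,h)
round 1: derive reach(d,i) via R0 from edge(d,i)
round 1: derive reach(e,i) via R0 from edge(e,i)
round 1: derive reach(e,j) via R0 from edge(e,j)
round 1: derive reach(f,c) via R0 from edge(f,c)
round 1: derive reach(f,e) via R0 from edge(f,e)
round 1: derive reach(f,g) via R0 from edge(f,g)
round 1: derive reach(f,h) via R0 from edge(f,h)
round 1: derive reach(f,j) via R0 from edge(f,j)
round 1: derive reach(g,c) via R0 from edge(g,c)
round 1: derive reach(j,e) via R0 from edge(j,e)
round 1: derive reach(j,i) via R0 from edge(j,i)
round 2: derive reach(c,e) via R1 from reach(c,j), edge(j,e)
round 2: derive reach(c,i) via R1 from reach(c,j), edge(j,i)
round 2: derive reach(e,e) via R1 from reach(e,j), edge(j,e)
round 2: derive reach(f,i) via R1 from reach(f,e), edge(e,i)
round 2: derive reach(g,j) via R1 from reach(g,c), edge(c,j)
round 2: derive reach(j,j) via R1 from reach(j,e), edge(e,j)
round 3: derive reach(g,e) via R1 from reach(g,j), edge(j,e)
round 3: derive reach(g,i) via R1 from reach(g,j), edge(j,i)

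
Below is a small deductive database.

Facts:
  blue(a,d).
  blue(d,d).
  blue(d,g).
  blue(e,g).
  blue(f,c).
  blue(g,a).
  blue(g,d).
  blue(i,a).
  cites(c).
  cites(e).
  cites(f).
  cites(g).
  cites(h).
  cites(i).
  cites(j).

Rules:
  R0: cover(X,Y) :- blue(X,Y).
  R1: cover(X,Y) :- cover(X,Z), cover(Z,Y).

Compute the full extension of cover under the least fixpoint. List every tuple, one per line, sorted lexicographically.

round 1: derive cover(a,d) via R0 from blue(a,d)
round 1: derive cover(d,d) via R0 from blue(d,d)
round 1: derive cover(d,g) via R0 from blue(d,g)
round 1: derive cover(e,g) via R0 from blue(e,g)
round 1: derive cover(f,c) via R0 from blue(f,c)
round 1: derive cover(g,a) via R0 from blue(g,a)
round 1: derive cover(g,d) via R0 from blue(g,d)
round 1: derive cover(i,a) via R0 from blue(i,a)
round 2: derive cover(a,g) via R1 from cover(a,d), cover(d,g)
round 2: derive cover(d,a) via R1 from cover(d,g), cover(g,a)
round 2: derive cover(e,a) via R1 from cover(e,g), cover(g,a)
round 2: derive cover(e,d) via R1 from cover(e,g), cover(g,d)
round 2: derive cover(g,g) via R1 from cover(g,d), cover(d,g)
round 2: derive cover(i,d) via R1 from cover(i,a), cover(a,d)
round 3: derive cover(a,a) via R1 from cover(a,d), cover(d,a)
round 3: derive cover(i,g) via R1 from cover(i,a), cover(a,g)

cover(a,a)
cover(a,d)
cover(a,g)
cover(d,a)
cover(d,d)
cover(d,g)
cover(e,a)
cover(e,d)
cover(e,g)
cover(f,c)
cover(g,a)
cover(g,d)
cover(g,g)
cover(i,a)
cover(i,d)
cover(i,g)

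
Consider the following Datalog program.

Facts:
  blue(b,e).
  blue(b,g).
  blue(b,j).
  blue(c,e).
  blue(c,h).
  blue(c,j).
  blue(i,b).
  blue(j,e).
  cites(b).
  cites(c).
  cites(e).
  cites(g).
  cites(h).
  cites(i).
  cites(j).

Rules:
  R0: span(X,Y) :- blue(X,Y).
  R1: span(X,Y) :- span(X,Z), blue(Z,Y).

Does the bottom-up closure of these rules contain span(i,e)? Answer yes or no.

yes

round 1: derive span(b,e) via R0 from blue(b,e)
round 1: derive span(b,g) via R0 from blue(b,g)
round 1: derive span(b,j) via R0 from blue(b,j)
round 1: derive span(c,e) via R0 from blue(c,e)
round 1: derive span(c,h) via R0 from blue(c,h)
round 1: derive span(c,j) via R0 from blue(c,j)
round 1: derive span(i,b) via R0 from blue(i,b)
round 1: derive span(j,e) via R0 from blue(j,e)
round 2: derive span(i,e) via R1 from span(i,b), blue(b,e)
round 2: derive span(i,g) via R1 from span(i,b), blue(b,g)
round 2: derive span(i,j) via R1 from span(i,b), blue(b,j)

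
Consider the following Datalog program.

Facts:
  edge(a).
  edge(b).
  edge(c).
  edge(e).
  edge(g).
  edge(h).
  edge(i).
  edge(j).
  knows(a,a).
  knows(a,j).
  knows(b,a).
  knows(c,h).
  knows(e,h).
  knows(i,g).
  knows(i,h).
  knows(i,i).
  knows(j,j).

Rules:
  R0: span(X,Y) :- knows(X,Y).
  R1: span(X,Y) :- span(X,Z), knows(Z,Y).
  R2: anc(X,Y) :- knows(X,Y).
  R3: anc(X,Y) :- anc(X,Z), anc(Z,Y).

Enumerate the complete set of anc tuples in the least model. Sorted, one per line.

round 1: derive anc(a,a) via R2 from knows(a,a)
round 1: derive anc(a,j) via R2 from knows(a,j)
round 1: derive anc(b,a) via R2 from knows(b,a)
round 1: derive anc(c,h) via R2 from knows(c,h)
round 1: derive anc(e,h) via R2 from knows(e,h)
round 1: derive anc(i,g) via R2 from knows(i,g)
round 1: derive anc(i,h) via R2 from knows(i,h)
round 1: derive anc(i,i) via R2 from knows(i,i)
round 1: derive anc(j,j) via R2 from knows(j,j)
round 2: derive anc(b,j) via R3 from anc(b,a), anc(a,j)

anc(a,a)
anc(a,j)
anc(b,a)
anc(b,j)
anc(c,h)
anc(e,h)
anc(i,g)
anc(i,h)
anc(i,i)
anc(j,j)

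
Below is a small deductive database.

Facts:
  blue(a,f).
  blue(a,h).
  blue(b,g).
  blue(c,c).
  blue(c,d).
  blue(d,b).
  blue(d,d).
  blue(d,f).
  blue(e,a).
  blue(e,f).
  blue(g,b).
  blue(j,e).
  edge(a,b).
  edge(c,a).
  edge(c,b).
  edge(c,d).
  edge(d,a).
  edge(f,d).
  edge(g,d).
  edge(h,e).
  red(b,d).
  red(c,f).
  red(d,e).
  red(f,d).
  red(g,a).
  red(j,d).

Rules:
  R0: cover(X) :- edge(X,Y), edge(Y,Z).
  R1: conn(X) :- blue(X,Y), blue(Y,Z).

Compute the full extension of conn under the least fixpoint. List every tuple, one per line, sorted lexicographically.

round 1: derive conn(b) via R1 from blue(b,g), blue(g,b)
round 1: derive conn(c) via R1 from blue(c,c), blue(c,c)
round 1: derive conn(d) via R1 from blue(d,b), blue(b,g)
round 1: derive conn(e) via R1 from blue(e,a), blue(a,f)
round 1: derive conn(g) via R1 from blue(g,b), blue(b,g)
round 1: derive conn(j) via R1 from blue(j,e), blue(e,a)

conn(b)
conn(c)
conn(d)
conn(e)
conn(g)
conn(j)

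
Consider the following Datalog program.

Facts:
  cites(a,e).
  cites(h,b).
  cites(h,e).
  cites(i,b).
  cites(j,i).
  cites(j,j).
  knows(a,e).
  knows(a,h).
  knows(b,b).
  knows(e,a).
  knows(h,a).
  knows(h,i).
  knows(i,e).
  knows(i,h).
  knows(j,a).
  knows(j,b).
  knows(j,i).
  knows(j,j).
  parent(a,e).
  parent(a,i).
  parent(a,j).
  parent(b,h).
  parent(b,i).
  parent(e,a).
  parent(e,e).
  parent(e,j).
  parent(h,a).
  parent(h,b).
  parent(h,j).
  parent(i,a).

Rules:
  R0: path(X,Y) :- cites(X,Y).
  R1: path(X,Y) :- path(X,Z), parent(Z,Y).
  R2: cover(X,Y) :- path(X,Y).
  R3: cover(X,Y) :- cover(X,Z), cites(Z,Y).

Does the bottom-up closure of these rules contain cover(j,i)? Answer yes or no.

round 1: derive path(a,e) via R0 from cites(a,e)
round 1: derive path(h,b) via R0 from cites(h,b)
round 1: derive path(h,e) via R0 from cites(h,e)
round 1: derive path(i,b) via R0 from cites(i,b)
round 1: derive path(j,i) via R0 from cites(j,i)
round 1: derive path(j,j) via R0 from cites(j,j)
round 2: derive path(a,a) via R1 from path(a,e), parent(e,a)
round 2: derive path(a,j) via R1 from path(a,e), parent(e,j)
round 2: derive path(h,a) via R1 from path(h,e), parent(e,a)
round 2: derive path(h,h) via R1 from path(h,b), parent(b,h)
round 2: derive path(h,i) via R1 from path(h,b), parent(b,i)
round 2: derive path(h,j) via R1 from path(h,e), parent(e,j)
round 2: derive path(i,h) via R1 from path(i,b), parent(b,h)
round 2: derive path(i,i) via R1 from path(i,b), parent(b,i)
round 2: derive path(j,a) via R1 from path(j,i), parent(i,a)
round 2: derive cover(a,e) via R2 from path(a,e)
round 2: derive cover(h,b) via R2 from path(h,b)
round 2: derive cover(h,e) via R2 from path(h,e)
round 2: derive cover(i,b) via R2 from path(i,b)
round 2: derive cover(j,i) via R2 from path(j,i)
round 2: derive cover(j,j) via R2 from path(j,j)
round 3: derive path(a,i) via R1 from path(a,a), parent(a,i)
round 3: derive path(i,a) via R1 from path(i,h), parent(h,a)
round 3: derive path(i,j) via R1 from path(i,h), parent(h,j)
round 3: derive path(j,e) via R1 from path(j,a), parent(a,e)
round 3: derive cover(a,a) via R2 from path(a,a)
round 3: derive cover(a,j) via R2 from path(a,j)
round 3: derive cover(h,a) via R2 from path(h,a)
round 3: derive cover(h,h) via R2 from path(h,h)
round 3: derive cover(h,i) via R2 from path(h,i)
round 3: derive cover(h,j) via R2 from path(h,j)
round 3: derive cover(i,h) via R2 from path(i,h)
round 3: derive cover(i,i) via R2 from path(i,i)
round 3: derive cover(j,a) via R2 from path(j,a)
round 3: derive cover(j,b) via R3 from cover(j,i), cites(i,b)
round 4: derive path(i,e) via R1 from path(i,a), parent(a,e)
round 4: derive cover(a,i) via R2 from path(a,i)
round 4: derive cover(i,a) via R2 from path(i,a)
round 4: derive cover(i,j) via R2 from path(i,j)
round 4: derive cover(j,e) via R2 from path(j,e)
round 4: derive cover(i,e) via R3 from cover(i,h), cites(h,e)
round 5: derive cover(a,b) via R3 from cover(a,i), cites(i,b)

yes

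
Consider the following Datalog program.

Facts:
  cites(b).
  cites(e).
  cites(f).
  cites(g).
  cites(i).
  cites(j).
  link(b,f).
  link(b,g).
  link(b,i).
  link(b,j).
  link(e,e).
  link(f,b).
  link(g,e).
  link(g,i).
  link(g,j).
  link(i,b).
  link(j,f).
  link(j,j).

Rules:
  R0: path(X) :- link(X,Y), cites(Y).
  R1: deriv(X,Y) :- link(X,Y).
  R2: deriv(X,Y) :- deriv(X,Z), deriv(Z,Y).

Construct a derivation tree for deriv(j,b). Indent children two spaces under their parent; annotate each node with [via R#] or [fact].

deriv(j,b)  [via R2]
  deriv(j,f)  [via R1]
    link(j,f)  [fact]
  deriv(f,b)  [via R1]
    link(f,b)  [fact]

round 1: derive deriv(b,f) via R1 from link(b,f)
round 1: derive deriv(b,g) via R1 from link(b,g)
round 1: derive deriv(b,i) via R1 from link(b,i)
round 1: derive deriv(b,j) via R1 from link(b,j)
round 1: derive deriv(e,e) via R1 from link(e,e)
round 1: derive deriv(f,b) via R1 from link(f,b)
round 1: derive deriv(g,e) via R1 from link(g,e)
round 1: derive deriv(g,i) via R1 from link(g,i)
round 1: derive deriv(g,j) via R1 from link(g,j)
round 1: derive deriv(i,b) via R1 from link(i,b)
round 1: derive deriv(j,f) via R1 from link(j,f)
round 1: derive deriv(j,j) via R1 from link(j,j)
round 2: derive deriv(b,b) via R2 from deriv(b,f), deriv(f,b)
round 2: derive deriv(b,e) via R2 from deriv(b,g), deriv(g,e)
round 2: derive deriv(f,f) via R2 from deriv(f,b), deriv(b,f)
round 2: derive deriv(f,g) via R2 from deriv(f,b), deriv(b,g)
round 2: derive deriv(f,i) via R2 from deriv(f,b), deriv(b,i)
round 2: derive deriv(f,j) via R2 from deriv(f,b), deriv(b,j)
round 2: derive deriv(g,b) via R2 from deriv(g,i), deriv(i,b)
round 2: derive deriv(g,f) via R2 from deriv(g,j), deriv(j,f)
round 2: derive deriv(i,f) via R2 from deriv(i,b), deriv(b,f)
round 2: derive deriv(i,g) via R2 from deriv(i,b), deriv(b,g)
round 2: derive deriv(i,i) via R2 from deriv(i,b), deriv(b,i)
round 2: derive deriv(i,j) via R2 from deriv(i,b), deriv(b,j)
round 2: derive deriv(j,b) via R2 from deriv(j,f), deriv(f,b)
round 3: derive deriv(f,e) via R2 from deriv(f,b), deriv(b,e)
round 3: derive deriv(g,g) via R2 from deriv(g,b), deriv(b,g)
round 3: derive deriv(i,e) via R2 from deriv(i,b), deriv(b,e)
round 3: derive deriv(j,e) via R2 from deriv(j,b), deriv(b,e)
round 3: derive deriv(j,g) via R2 from deriv(j,b), deriv(b,g)
round 3: derive deriv(j,i) via R2 from deriv(j,b), deriv(b,i)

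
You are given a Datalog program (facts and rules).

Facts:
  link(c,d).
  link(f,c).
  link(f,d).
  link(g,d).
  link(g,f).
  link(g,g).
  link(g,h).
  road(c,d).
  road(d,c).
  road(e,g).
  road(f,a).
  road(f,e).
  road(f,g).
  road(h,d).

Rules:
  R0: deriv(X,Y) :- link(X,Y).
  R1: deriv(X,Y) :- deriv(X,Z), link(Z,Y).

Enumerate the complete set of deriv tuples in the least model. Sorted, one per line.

deriv(c,d)
deriv(f,c)
deriv(f,d)
deriv(g,c)
deriv(g,d)
deriv(g,f)
deriv(g,g)
deriv(g,h)

round 1: derive deriv(c,d) via R0 from link(c,d)
round 1: derive deriv(f,c) via R0 from link(f,c)
round 1: derive deriv(f,d) via R0 from link(f,d)
round 1: derive deriv(g,d) via R0 from link(g,d)
round 1: derive deriv(g,f) via R0 from link(g,f)
round 1: derive deriv(g,g) via R0 from link(g,g)
round 1: derive deriv(g,h) via R0 from link(g,h)
round 2: derive deriv(g,c) via R1 from deriv(g,f), link(f,c)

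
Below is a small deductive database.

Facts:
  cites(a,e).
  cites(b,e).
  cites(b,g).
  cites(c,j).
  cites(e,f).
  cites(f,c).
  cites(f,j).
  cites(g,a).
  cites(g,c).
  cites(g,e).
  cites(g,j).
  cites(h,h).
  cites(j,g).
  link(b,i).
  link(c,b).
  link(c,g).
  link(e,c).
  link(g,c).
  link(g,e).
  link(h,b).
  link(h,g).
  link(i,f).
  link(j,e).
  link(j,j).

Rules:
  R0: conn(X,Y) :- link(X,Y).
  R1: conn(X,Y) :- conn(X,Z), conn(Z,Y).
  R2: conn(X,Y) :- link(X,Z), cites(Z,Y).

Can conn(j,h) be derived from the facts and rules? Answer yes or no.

round 1: derive conn(b,i) via R0 from link(b,i)
round 1: derive conn(c,b) via R0 from link(c,b)
round 1: derive conn(c,g) via R0 from link(c,g)
round 1: derive conn(e,c) via R0 from link(e,c)
round 1: derive conn(g,c) via R0 from link(g,c)
round 1: derive conn(g,e) via R0 from link(g,e)
round 1: derive conn(h,b) via R0 from link(h,b)
round 1: derive conn(h,g) via R0 from link(h,g)
round 1: derive conn(i,f) via R0 from link(i,f)
round 1: derive conn(j,e) via R0 from link(j,e)
round 1: derive conn(j,j) via R0 from link(j,j)
round 1: derive conn(c,a) via R2 from link(c,g), cites(g,a)
round 1: derive conn(c,c) via R2 from link(c,g), cites(g,c)
round 1: derive conn(c,e) via R2 from link(c,b), cites(b,e)
round 1: derive conn(c,j) via R2 from link(c,g), cites(g,j)
round 1: derive conn(e,j) via R2 from link(e,c), cites(c,j)
round 1: derive conn(g,f) via R2 from link(g,e), cites(e,f)
round 1: derive conn(g,j) via R2 from link(g,c), cites(c,j)
round 1: derive conn(h,a) via R2 from link(h,g), cites(g,a)
round 1: derive conn(h,c) via R2 from link(h,g), cites(g,c)
round 1: derive conn(h,e) via R2 from link(h,b), cites(b,e)
round 1: derive conn(h,j) via R2 from link(h,g), cites(g,j)
round 1: derive conn(i,c) via R2 from link(i,f), cites(f,c)
round 1: derive conn(i,j) via R2 from link(i,f), cites(f,j)
round 1: derive conn(j,f) via R2 from link(j,e), cites(e,f)
round 1: derive conn(j,g) via R2 from link(j,j), cites(j,g)
round 2: derive conn(b,c) via R1 from conn(b,i), conn(i,c)
round 2: derive conn(b,f) via R1 from conn(b,i), conn(i,f)
round 2: derive conn(b,j) via R1 from conn(b,i), conn(i,j)
round 2: derive conn(c,f) via R1 from conn(c,g), conn(g,f)
round 2: derive conn(c,i) via R1 from conn(c,b), conn(b,i)
round 2: derive conn(e,a) via R1 from conn(e,c), conn(c,a)
round 2: derive conn(e,b) via R1 from conn(e,c), conn(c,b)
round 2: derive conn(e,e) via R1 from conn(e,c), conn(c,e)
round 2: derive conn(e,f) via R1 from conn(e,j), conn(j,f)
round 2: derive conn(e,g) via R1 from conn(e,c), conn(c,g)
round 2: derive conn(g,a) via R1 from conn(g,c), conn(c,a)
round 2: derive conn(g,b) via R1 from conn(g,c), conn(c,b)
round 2: derive conn(g,g) via R1 from conn(g,c), conn(c,g)
round 2: derive conn(h,f) via R1 from conn(h,g), conn(g,f)
round 2: derive conn(h,i) via R1 from conn(h,b), conn(b,i)
round 2: derive conn(i,a) via R1 from conn(i,c), conn(c,a)
round 2: derive conn(i,b) via R1 from conn(i,c), conn(c,b)
round 2: derive conn(i,e) via R1 from conn(i,c), conn(c,e)
round 2: derive conn(i,g) via R1 from conn(i,c), conn(c,g)
round 2: derive conn(j,c) via R1 from conn(j,e), conn(e,c)
round 3: derive conn(b,a) via R1 from conn(b,c), conn(c,a)
round 3: derive conn(b,b) via R1 from conn(b,c), conn(c,b)
round 3: derive conn(b,e) via R1 from conn(b,c), conn(c,e)
round 3: derive conn(b,g) via R1 from conn(b,c), conn(c,g)
round 3: derive conn(e,i) via R1 from conn(e,b), conn(b,i)
round 3: derive conn(g,i) via R1 from conn(g,b), conn(b,i)
round 3: derive conn(i,i) via R1 from conn(i,b), conn(b,i)
round 3: derive conn(j,a) via R1 from conn(j,c), conn(c,a)
round 3: derive conn(j,b) via R1 from conn(j,c), conn(c,b)
round 3: derive conn(j,i) via R1 from conn(j,c), conn(c,i)

no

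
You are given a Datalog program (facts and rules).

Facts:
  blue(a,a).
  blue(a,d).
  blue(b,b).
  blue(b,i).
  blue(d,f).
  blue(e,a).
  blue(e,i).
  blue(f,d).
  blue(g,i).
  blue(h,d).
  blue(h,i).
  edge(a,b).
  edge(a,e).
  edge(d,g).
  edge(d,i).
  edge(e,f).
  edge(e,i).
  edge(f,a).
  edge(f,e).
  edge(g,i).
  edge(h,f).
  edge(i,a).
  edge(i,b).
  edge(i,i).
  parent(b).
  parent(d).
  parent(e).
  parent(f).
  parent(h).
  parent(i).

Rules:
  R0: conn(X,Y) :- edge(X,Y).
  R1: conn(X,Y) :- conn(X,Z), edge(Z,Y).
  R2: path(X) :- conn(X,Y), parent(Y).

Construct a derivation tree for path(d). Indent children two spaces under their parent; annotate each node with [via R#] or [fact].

round 1: derive conn(a,b) via R0 from edge(a,b)
round 1: derive conn(a,e) via R0 from edge(a,e)
round 1: derive conn(d,g) via R0 from edge(d,g)
round 1: derive conn(d,i) via R0 from edge(d,i)
round 1: derive conn(e,f) via R0 from edge(e,f)
round 1: derive conn(e,i) via R0 from edge(e,i)
round 1: derive conn(f,a) via R0 from edge(f,a)
round 1: derive conn(f,e) via R0 from edge(f,e)
round 1: derive conn(g,i) via R0 from edge(g,i)
round 1: derive conn(h,f) via R0 from edge(h,f)
round 1: derive conn(i,a) via R0 from edge(i,a)
round 1: derive conn(i,b) via R0 from edge(i,b)
round 1: derive conn(i,i) via R0 from edge(i,i)
round 2: derive conn(a,f) via R1 from conn(a,e), edge(e,f)
round 2: derive conn(a,i) via R1 from conn(a,e), edge(e,i)
round 2: derive conn(d,a) via R1 from conn(d,i), edge(i,a)
round 2: derive conn(d,b) via R1 from conn(d,i), edge(i,b)
round 2: derive conn(e,a) via R1 from conn(e,f), edge(f,a)
round 2: derive conn(e,b) via R1 from conn(e,i), edge(i,b)
round 2: derive conn(e,e) via R1 from conn(e,f), edge(f,e)
round 2: derive conn(f,b) via R1 from conn(f,a), edge(a,b)
round 2: derive conn(f,f) via R1 from conn(f,e), edge(e,f)
round 2: derive conn(f,i) via R1 from conn(f,e), edge(e,i)
round 2: derive conn(g,a) via R1 from conn(g,i), edge(i,a)
round 2: derive conn(g,b) via R1 from conn(g,i), edge(i,b)
round 2: derive conn(h,a) via R1 from conn(h,f), edge(f,a)
round 2: derive conn(h,e) via R1 from conn(h,f), edge(f,e)
round 2: derive conn(i,e) via R1 from conn(i,a), edge(a,e)
round 2: derive path(a) via R2 from conn(a,b), parent(b)
round 2: derive path(d) via R2 from conn(d,i), parent(i)
round 2: derive path(e) via R2 from conn(e,f), parent(f)
round 2: derive path(f) via R2 from conn(f,e), parent(e)
round 2: derive path(g) via R2 from conn(g,i), parent(i)
round 2: derive path(h) via R2 from conn(h,f), parent(f)
round 2: derive path(i) via R2 from conn(i,b), parent(b)
round 3: derive conn(a,a) via R1 from conn(a,f), edge(f,a)
round 3: derive conn(d,e) via R1 from conn(d,a), edge(a,e)
round 3: derive conn(g,e) via R1 from conn(g,a), edge(a,e)
round 3: derive conn(h,b) via R1 from conn(h,a), edge(a,b)
round 3: derive conn(h,i) via R1 from conn(h,e), edge(e,i)
round 3: derive conn(i,f) via R1 from conn(i,e), edge(e,f)
round 4: derive conn(d,f) via R1 from conn(d,e), edge(e,f)
round 4: derive conn(g,f) via R1 from conn(g,e), edge(e,f)

path(d)  [via R2]
  conn(d,i)  [via R0]
    edge(d,i)  [fact]
  parent(i)  [fact]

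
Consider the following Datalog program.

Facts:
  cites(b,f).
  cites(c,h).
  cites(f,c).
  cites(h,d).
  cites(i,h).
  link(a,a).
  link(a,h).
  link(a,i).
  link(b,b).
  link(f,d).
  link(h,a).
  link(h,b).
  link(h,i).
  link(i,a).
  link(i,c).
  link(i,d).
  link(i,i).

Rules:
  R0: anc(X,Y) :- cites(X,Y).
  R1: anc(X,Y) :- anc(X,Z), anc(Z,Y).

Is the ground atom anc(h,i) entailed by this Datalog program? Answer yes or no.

no

round 1: derive anc(b,f) via R0 from cites(b,f)
round 1: derive anc(c,h) via R0 from cites(c,h)
round 1: derive anc(f,c) via R0 from cites(f,c)
round 1: derive anc(h,d) via R0 from cites(h,d)
round 1: derive anc(i,h) via R0 from cites(i,h)
round 2: derive anc(b,c) via R1 from anc(b,f), anc(f,c)
round 2: derive anc(c,d) via R1 from anc(c,h), anc(h,d)
round 2: derive anc(f,h) via R1 from anc(f,c), anc(c,h)
round 2: derive anc(i,d) via R1 from anc(i,h), anc(h,d)
round 3: derive anc(b,d) via R1 from anc(b,c), anc(c,d)
round 3: derive anc(b,h) via R1 from anc(b,c), anc(c,h)
round 3: derive anc(f,d) via R1 from anc(f,c), anc(c,d)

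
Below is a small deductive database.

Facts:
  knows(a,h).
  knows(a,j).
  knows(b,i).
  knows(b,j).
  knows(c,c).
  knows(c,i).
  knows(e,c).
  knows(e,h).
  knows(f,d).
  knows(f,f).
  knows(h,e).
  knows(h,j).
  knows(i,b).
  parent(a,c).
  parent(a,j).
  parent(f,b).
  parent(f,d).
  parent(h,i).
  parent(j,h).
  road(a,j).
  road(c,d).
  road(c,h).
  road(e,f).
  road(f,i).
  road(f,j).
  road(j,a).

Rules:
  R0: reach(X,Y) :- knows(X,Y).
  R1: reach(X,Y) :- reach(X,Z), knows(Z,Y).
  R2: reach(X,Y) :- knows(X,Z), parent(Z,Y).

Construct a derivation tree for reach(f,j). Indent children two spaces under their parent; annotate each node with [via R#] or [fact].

round 1: derive reach(a,h) via R0 from knows(a,h)
round 1: derive reach(a,j) via R0 from knows(a,j)
round 1: derive reach(b,i) via R0 from knows(b,i)
round 1: derive reach(b,j) via R0 from knows(b,j)
round 1: derive reach(c,c) via R0 from knows(c,c)
round 1: derive reach(c,i) via R0 from knows(c,i)
round 1: derive reach(e,c) via R0 from knows(e,c)
round 1: derive reach(e,h) via R0 from knows(e,h)
round 1: derive reach(f,d) via R0 from knows(f,d)
round 1: derive reach(f,f) via R0 from knows(f,f)
round 1: derive reach(h,e) via R0 from knows(h,e)
round 1: derive reach(h,j) via R0 from knows(h,j)
round 1: derive reach(i,b) via R0 from knows(i,b)
round 1: derive reach(a,i) via R2 from knows(a,h), parent(h,i)
round 1: derive reach(b,h) via R2 from knows(b,j), parent(j,h)
round 1: derive reach(e,i) via R2 from knows(e,h), parent(h,i)
round 1: derive reach(f,b) via R2 from knows(f,f), parent(f,b)
round 1: derive reach(h,h) via R2 from knows(h,j), parent(j,h)
round 2: derive reach(a,b) via R1 from reach(a,i), knows(i,b)
round 2: derive reach(a,e) via R1 from reach(a,h), knows(h,e)
round 2: derive reach(b,b) via R1 from reach(b,i), knows(i,b)
round 2: derive reach(b,e) via R1 from reach(b,h), knows(h,e)
round 2: derive reach(c,b) via R1 from reach(c,i), knows(i,b)
round 2: derive reach(e,b) via R1 from reach(e,i), knows(i,b)
round 2: derive reach(e,e) via R1 from reach(e,h), knows(h,e)
round 2: derive reach(e,j) via R1 from reach(e,h), knows(h,j)
round 2: derive reach(f,i) via R1 from reach(f,b), knows(b,i)
round 2: derive reach(f,j) via R1 from reach(f,b), knows(b,j)
round 2: derive reach(h,c) via R1 from reach(h,e), knows(e,c)
round 2: derive reach(i,i) via R1 from reach(i,b), knows(b,i)
round 2: derive reach(i,j) via R1 from reach(i,b), knows(b,j)
round 3: derive reach(a,c) via R1 from reach(a,e), knows(e,c)
round 3: derive reach(b,c) via R1 from reach(b,e), knows(e,c)
round 3: derive reach(c,j) via R1 from reach(c,b), knows(b,j)
round 3: derive reach(h,i) via R1 from reach(h,c), knows(c,i)
round 4: derive reach(h,b) via R1 from reach(h,i), knows(i,b)

reach(f,j)  [via R1]
  reach(f,b)  [via R2]
    knows(f,f)  [fact]
    parent(f,b)  [fact]
  knows(b,j)  [fact]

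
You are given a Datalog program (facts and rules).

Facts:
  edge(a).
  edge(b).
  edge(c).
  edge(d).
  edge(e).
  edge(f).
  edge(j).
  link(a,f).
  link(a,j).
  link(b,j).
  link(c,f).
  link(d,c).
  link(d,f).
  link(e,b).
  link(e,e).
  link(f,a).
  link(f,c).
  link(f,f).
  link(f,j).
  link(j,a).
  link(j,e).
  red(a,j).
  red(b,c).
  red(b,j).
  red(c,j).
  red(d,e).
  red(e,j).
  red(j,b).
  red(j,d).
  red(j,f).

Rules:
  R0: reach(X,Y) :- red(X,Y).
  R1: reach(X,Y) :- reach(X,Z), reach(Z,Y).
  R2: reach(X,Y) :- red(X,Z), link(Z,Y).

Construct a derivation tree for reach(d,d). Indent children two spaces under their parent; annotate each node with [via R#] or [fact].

round 1: derive reach(a,j) via R0 from red(a,j)
round 1: derive reach(b,c) via R0 from red(b,c)
round 1: derive reach(b,j) via R0 from red(b,j)
round 1: derive reach(c,j) via R0 from red(c,j)
round 1: derive reach(d,e) via R0 from red(d,e)
round 1: derive reach(e,j) via R0 from red(e,j)
round 1: derive reach(j,b) via R0 from red(j,b)
round 1: derive reach(j,d) via R0 from red(j,d)
round 1: derive reach(j,f) via R0 from red(j,f)
round 1: derive reach(a,a) via R2 from red(a,j), link(j,a)
round 1: derive reach(a,e) via R2 from red(a,j), link(j,e)
round 1: derive reach(b,a) via R2 from red(b,j), link(j,a)
round 1: derive reach(b,e) via R2 from red(b,j), link(j,e)
round 1: derive reach(b,f) via R2 from red(b,c), link(c,f)
round 1: derive reach(c,a) via R2 from red(c,j), link(j,a)
round 1: derive reach(c,e) via R2 from red(c,j), link(j,e)
round 1: derive reach(d,b) via R2 from red(d,e), link(e,b)
round 1: derive reach(e,a) via R2 from red(e,j), link(j,a)
round 1: derive reach(e,e) via R2 from red(e,j), link(j,e)
round 1: derive reach(j,a) via R2 from red(j,f), link(f,a)
round 1: derive reach(j,c) via R2 from red(j,d), link(d,c)
round 1: derive reach(j,j) via R2 from red(j,b), link(b,j)
round 2: derive reach(a,b) via R1 from reach(a,j), reach(j,b)
round 2: derive reach(a,c) via R1 from reach(a,j), reach(j,c)
round 2: derive reach(a,d) via R1 from reach(a,j), reach(j,d)
round 2: derive reach(a,f) via R1 from reach(a,j), reach(j,f)
round 2: derive reach(b,b) via R1 from reach(b,j), reach(j,b)
round 2: derive reach(b,d) via R1 from reach(b,j), reach(j,d)
round 2: derive reach(c,b) via R1 from reach(c,j), reach(j,b)
round 2: derive reach(c,c) via R1 from reach(c,j), reach(j,c)
round 2: derive reach(c,d) via R1 from reach(c,j), reach(j,d)
round 2: derive reach(c,f) via R1 from reach(c,j), reach(j,f)
round 2: derive reach(d,a) via R1 from reach(d,b), reach(b,a)
round 2: derive reach(d,c) via R1 from reach(d,b), reach(b,c)
round 2: derive reach(d,f) via R1 from reach(d,b), reach(b,f)
round 2: derive reach(d,j) via R1 from reach(d,b), reach(b,j)
round 2: derive reach(e,b) via R1 from reach(e,j), reach(j,b)
round 2: derive reach(e,c) via R1 from reach(e,j), reach(j,c)
round 2: derive reach(e,d) via R1 from reach(e,j), reach(j,d)
round 2: derive reach(e,f) via R1 from reach(e,j), reach(j,f)
round 2: derive reach(j,e) via R1 from reach(j,a), reach(a,e)
round 3: derive reach(d,d) via R1 from reach(d,a), reach(a,d)

reach(d,d)  [via R1]
  reach(d,a)  [via R1]
    reach(d,b)  [via R2]
      red(d,e)  [fact]
      link(e,b)  [fact]
    reach(b,a)  [via R2]
      red(b,j)  [fact]
      link(j,a)  [fact]
  reach(a,d)  [via R1]
    reach(a,j)  [via R0]
      red(a,j)  [fact]
    reach(j,d)  [via R0]
      red(j,d)  [fact]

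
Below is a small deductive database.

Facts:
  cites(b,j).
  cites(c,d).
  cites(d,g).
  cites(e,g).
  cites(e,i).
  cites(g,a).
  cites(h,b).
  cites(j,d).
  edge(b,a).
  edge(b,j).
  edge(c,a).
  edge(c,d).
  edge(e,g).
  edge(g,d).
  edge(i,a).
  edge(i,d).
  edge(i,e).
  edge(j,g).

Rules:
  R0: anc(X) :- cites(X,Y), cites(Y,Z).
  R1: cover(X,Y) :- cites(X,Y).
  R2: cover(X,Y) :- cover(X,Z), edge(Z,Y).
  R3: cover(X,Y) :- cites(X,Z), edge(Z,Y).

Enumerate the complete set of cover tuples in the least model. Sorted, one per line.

cover(b,d)
cover(b,g)
cover(b,j)
cover(c,d)
cover(d,d)
cover(d,g)
cover(e,a)
cover(e,d)
cover(e,e)
cover(e,g)
cover(e,i)
cover(g,a)
cover(h,a)
cover(h,b)
cover(h,d)
cover(h,g)
cover(h,j)
cover(j,d)

round 1: derive cover(b,j) via R1 from cites(b,j)
round 1: derive cover(c,d) via R1 from cites(c,d)
round 1: derive cover(d,g) via R1 from cites(d,g)
round 1: derive cover(e,g) via R1 from cites(e,g)
round 1: derive cover(e,i) via R1 from cites(e,i)
round 1: derive cover(g,a) via R1 from cites(g,a)
round 1: derive cover(h,b) via R1 from cites(h,b)
round 1: derive cover(j,d) via R1 from cites(j,d)
round 1: derive cover(b,g) via R3 from cites(b,j), edge(j,g)
round 1: derive cover(d,d) via R3 from cites(d,g), edge(g,d)
round 1: derive cover(e,a) via R3 from cites(e,i), edge(i,a)
round 1: derive cover(e,d) via R3 from cites(e,g), edge(g,d)
round 1: derive cover(e,e) via R3 from cites(e,i), edge(i,e)
round 1: derive cover(h,a) via R3 from cites(h,b), edge(b,a)
round 1: derive cover(h,j) via R3 from cites(h,b), edge(b,j)
round 2: derive cover(b,d) via R2 from cover(b,g), edge(g,d)
round 2: derive cover(h,g) via R2 from cover(h,j), edge(j,g)
round 3: derive cover(h,d) via R2 from cover(h,g), edge(g,d)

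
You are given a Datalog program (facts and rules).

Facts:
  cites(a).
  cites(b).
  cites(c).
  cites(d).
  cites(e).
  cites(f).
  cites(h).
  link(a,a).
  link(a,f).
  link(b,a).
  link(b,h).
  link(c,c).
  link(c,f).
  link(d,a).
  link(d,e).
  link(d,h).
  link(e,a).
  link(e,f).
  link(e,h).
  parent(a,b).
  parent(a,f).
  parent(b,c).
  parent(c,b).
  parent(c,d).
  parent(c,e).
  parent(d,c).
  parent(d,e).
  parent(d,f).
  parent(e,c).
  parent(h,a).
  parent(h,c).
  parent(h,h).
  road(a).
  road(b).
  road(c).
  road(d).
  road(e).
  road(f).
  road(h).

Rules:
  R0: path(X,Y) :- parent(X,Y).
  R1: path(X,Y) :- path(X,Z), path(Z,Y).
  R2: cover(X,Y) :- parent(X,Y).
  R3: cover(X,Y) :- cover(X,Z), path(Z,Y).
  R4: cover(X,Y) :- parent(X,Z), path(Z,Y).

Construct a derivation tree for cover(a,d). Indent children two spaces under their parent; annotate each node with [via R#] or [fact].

cover(a,d)  [via R3]
  cover(a,b)  [via R2]
    parent(a,b)  [fact]
  path(b,d)  [via R1]
    path(b,c)  [via R0]
      parent(b,c)  [fact]
    path(c,d)  [via R0]
      parent(c,d)  [fact]

round 1: derive path(a,b) via R0 from parent(a,b)
round 1: derive path(a,f) via R0 from parent(a,f)
round 1: derive path(b,c) via R0 from parent(b,c)
round 1: derive path(c,b) via R0 from parent(c,b)
round 1: derive path(c,d) via R0 from parent(c,d)
round 1: derive path(c,e) via R0 from parent(c,e)
round 1: derive path(d,c) via R0 from parent(d,c)
round 1: derive path(d,e) via R0 from parent(d,e)
round 1: derive path(d,f) via R0 from parent(d,f)
round 1: derive path(e,c) via R0 from parent(e,c)
round 1: derive path(h,a) via R0 from parent(h,a)
round 1: derive path(h,c) via R0 from parent(h,c)
round 1: derive path(h,h) via R0 from parent(h,h)
round 1: derive cover(a,b) via R2 from parent(a,b)
round 1: derive cover(a,f) via R2 from parent(a,f)
round 1: derive cover(b,c) via R2 from parent(b,c)
round 1: derive cover(c,b) via R2 from parent(c,b)
round 1: derive cover(c,d) via R2 from parent(c,d)
round 1: derive cover(c,e) via R2 from parent(c,e)
round 1: derive cover(d,c) via R2 from parent(d,c)
round 1: derive cover(d,e) via R2 from parent(d,e)
round 1: derive cover(d,f) via R2 from parent(d,f)
round 1: derive cover(e,c) via R2 from parent(e,c)
round 1: derive cover(h,a) via R2 from parent(h,a)
round 1: derive cover(h,c) via R2 from parent(h,c)
round 1: derive cover(h,h) via R2 from parent(h,h)
round 2: derive path(a,c) via R1 from path(a,b), path(b,c)
round 2: derive path(b,b) via R1 from path(b,c), path(c,b)
round 2: derive path(b,d) via R1 from path(b,c), path(c,d)
round 2: derive path(b,e) via R1 from path(b,c), path(c,e)
round 2: derive path(c,c) via R1 from path(c,b), path(b,c)
round 2: derive path(c,f) via R1 from path(c,d), path(d,f)
round 2: derive path(d,b) via R1 from path(d,c), path(c,b)
round 2: derive path(d,d) via R1 from path(d,c), path(c,d)
round 2: derive path(e,b) via R1 from path(e,c), path(c,b)
round 2: derive path(e,d) via R1 from path(e,c), path(c,d)
round 2: derive path(e,e) via R1 from path(e,c), path(c,e)
round 2: derive path(h,b) via R1 from path(h,a), path(a,b)
round 2: derive path(h,d) via R1 from path(h,c), path(c,d)
round 2: derive path(h,e) via R1 from path(h,c), path(c,e)
round 2: derive path(h,f) via R1 from path(h,a), path(a,f)
round 2: derive cover(a,c) via R3 from cover(a,b), path(b,c)
round 2: derive cover(b,b) via R3 from cover(b,c), path(c,b)
round 2: derive cover(b,d) via R3 from cover(b,c), path(c,d)
round 2: derive cover(b,e) via R3 from cover(b,c), path(c,e)
round 2: derive cover(c,c) via R3 from cover(c,b), path(b,c)
round 2: derive cover(c,f) via R3 from cover(c,d), path(d,f)
round 2: derive cover(d,b) via R3 from cover(d,c), path(c,b)
round 2: derive cover(d,d) via R3 from cover(d,c), path(c,d)
round 2: derive cover(e,b) via R3 from cover(e,c), path(c,b)
round 2: derive cover(e,d) via R3 from cover(e,c), path(c,d)
round 2: derive cover(e,e) via R3 from cover(e,c), path(c,e)
round 2: derive cover(h,b) via R3 from cover(h,a), path(a,b)
round 2: derive cover(h,d) via R3 from cover(h,c), path(c,d)
round 2: derive cover(h,e) via R3 from cover(h,c), path(c,e)
round 2: derive cover(h,f) via R3 from cover(h,a), path(a,f)
round 3: derive path(a,d) via R1 from path(a,b), path(b,d)
round 3: derive path(a,e) via R1 from path(a,b), path(b,e)
round 3: derive path(b,f) via R1 from path(b,c), path(c,f)
round 3: derive path(e,f) via R1 from path(e,c), path(c,f)
round 3: derive cover(a,d) via R3 from cover(a,b), path(b,d)
round 3: derive cover(a,e) via R3 from cover(a,b), path(b,e)
round 3: derive cover(b,f) via R3 from cover(b,c), path(c,f)
round 3: derive cover(e,f) via R3 from cover(e,c), path(c,f)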